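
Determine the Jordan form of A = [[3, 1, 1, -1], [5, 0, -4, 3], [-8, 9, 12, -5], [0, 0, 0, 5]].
J = [[5, 1, 0, 0], [0, 5, 1, 0], [0, 0, 5, 0], [0, 0, 0, 5]]

The characteristic polynomial is det(xI - A) = (x - 5)^4, so the eigenvalues are 5 (algebraic multiplicity 4).

For λ = 5: rank(A - 5I) = 2, rank((A - 5I)^2) = 1, rank((A - 5I)^3) = 0. The eigenspace has dimension 4 - 2 = 2, so there are 2 Jordan blocks; the rank sequence gives block sizes [3, 1].

Assembling the blocks gives the Jordan form J above.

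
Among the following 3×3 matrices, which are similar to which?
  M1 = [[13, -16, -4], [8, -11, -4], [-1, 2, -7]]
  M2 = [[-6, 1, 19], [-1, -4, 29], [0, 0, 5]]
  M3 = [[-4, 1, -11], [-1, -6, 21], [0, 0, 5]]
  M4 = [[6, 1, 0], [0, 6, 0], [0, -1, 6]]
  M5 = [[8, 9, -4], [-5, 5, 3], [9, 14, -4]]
3 classes: {M1, M2, M3}, {M4}, {M5}

Characteristic polynomials: χ_{M1} = (x - 5)(x + 5)^2, χ_{M2} = (x - 5)(x + 5)^2, χ_{M3} = (x - 5)(x + 5)^2, χ_{M4} = (x - 6)^3, χ_{M5} = (x - 3)^3.

{M1, M2, M3}: invariant factors (x - 5)(x + 5)^2.

{M4}: invariant factors x - 6, (x - 6)^2.

{M5}: invariant factors (x - 3)^3.

Matrices are similar if and only if their invariant-factor lists agree; the partition into similarity classes is {M1, M2, M3}, {M4}, {M5}.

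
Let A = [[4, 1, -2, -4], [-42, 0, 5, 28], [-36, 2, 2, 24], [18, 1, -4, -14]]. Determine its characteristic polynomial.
χ_A(x) = (x + 2)^4

xI - A = [[x - 4, -1, 2, 4], [42, x, -5, -28], [36, -2, x - 2, -24], [-18, -1, 4, x + 14]].

Expanding det(xI - A) along the first row:
det(xI - A) = + (x - 4)·det([[x, -5, -28], [-2, x - 2, -24], [-1, 4, x + 14]]) - (-1)·det([[42, -5, -28], [36, x - 2, -24], [-18, 4, x + 14]]) + (2)·det([[42, x, -28], [36, -2, -24], [-18, -1, x + 14]]) - (4)·det([[42, x, -5], [36, -2, x - 2], [-18, -1, 4]]).

Evaluating gives χ_A(x) = x^4 + 8x^3 + 24x^2 + 32x + 16 = (x + 2)^4.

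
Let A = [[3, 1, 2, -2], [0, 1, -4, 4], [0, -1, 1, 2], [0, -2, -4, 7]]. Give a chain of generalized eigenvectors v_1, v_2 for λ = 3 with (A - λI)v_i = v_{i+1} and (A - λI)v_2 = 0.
We seek v_1 ∈ ker((A - 3I)^2) \ ker(A - 3I), then set v_{i+1} = (A - 3I) v_i.

One such chain is v_1 = [[0, 1, 0, 0]]^T, v_2 = [[1, -2, -1, -2]]^T. Check: (A - 3I) v_2 = [[0, 0, 0, 0]]^T = 0.

v_1 = [[0, 1, 0, 0]]^T, v_2 = [[1, -2, -1, -2]]^T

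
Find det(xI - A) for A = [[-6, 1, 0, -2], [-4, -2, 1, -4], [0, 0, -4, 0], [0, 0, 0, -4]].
xI - A = [[x + 6, -1, 0, 2], [4, x + 2, -1, 4], [0, 0, x + 4, 0], [0, 0, 0, x + 4]].

Expanding det(xI - A) along the first row:
det(xI - A) = + (x + 6)·det([[x + 2, -1, 4], [0, x + 4, 0], [0, 0, x + 4]]) - (-1)·det([[4, -1, 4], [0, x + 4, 0], [0, 0, x + 4]]) + (0)·det([[4, x + 2, 4], [0, 0, 0], [0, 0, x + 4]]) - (2)·det([[4, x + 2, -1], [0, 0, x + 4], [0, 0, 0]]).

Evaluating gives χ_A(x) = x^4 + 16x^3 + 96x^2 + 256x + 256 = (x + 4)^4.

χ_A(x) = (x + 4)^4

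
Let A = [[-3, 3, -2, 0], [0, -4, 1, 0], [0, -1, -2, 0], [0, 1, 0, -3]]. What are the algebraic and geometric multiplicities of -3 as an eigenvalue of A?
algebraic multiplicity 4, geometric multiplicity 2

The characteristic polynomial is (x + 3)^4, so the factor x + 3 appears with exponent 4: the algebraic multiplicity is 4.

rank(A + 3I) = 2, so the eigenspace has dimension 4 - 2 = 2: the geometric multiplicity is 2.

Since 2 < 4, A is not diagonalizable.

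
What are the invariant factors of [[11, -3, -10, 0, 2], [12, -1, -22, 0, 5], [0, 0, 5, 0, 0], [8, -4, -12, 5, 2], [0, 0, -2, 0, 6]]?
x - 5, x - 5, (x - 6)(x - 5)^2

The Jordan structure of A has elementary divisors (x - 5)^2, (x - 5), (x - 5), (x - 6). Arranging the block sizes at each eigenvalue in decreasing order and taking row products gives the invariant factors.

Invariant factors (smallest first, each dividing the next): x - 5, x - 5, (x - 6)(x - 5)^2.

Check: the last factor (x - 6)(x - 5)^2 is the minimal polynomial, and the product (x - 6)(x - 5)^4 is the characteristic polynomial.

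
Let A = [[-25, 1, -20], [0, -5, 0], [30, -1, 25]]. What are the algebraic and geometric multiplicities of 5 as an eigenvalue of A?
The characteristic polynomial is (x - 5)(x + 5)^2, so the factor x - 5 appears with exponent 1: the algebraic multiplicity is 1.

rank(A - 5I) = 2, so the eigenspace has dimension 3 - 2 = 1: the geometric multiplicity is 1.

algebraic multiplicity 1, geometric multiplicity 1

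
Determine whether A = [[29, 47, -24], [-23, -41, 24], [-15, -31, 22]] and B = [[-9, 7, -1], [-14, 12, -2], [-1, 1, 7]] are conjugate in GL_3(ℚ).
Two matrices over a field are similar if and only if they have the same invariant factors.

Both A and B have characteristic polynomial (x - 6)^2(x + 2) and minimal polynomial (x - 6)^2(x + 2). Computing further, both have invariant factors (x - 6)^2(x + 2). Hence A and B are similar.

Yes.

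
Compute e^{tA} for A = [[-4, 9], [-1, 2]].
e^{tA} = [[(1 - 3*t)*e^{-t}, 9*t*e^{-t}], [-t*e^{-t}, (3*t + 1)*e^{-t}]]

A has Jordan form J = [[-1, 1], [0, -1]] with A = PJP^{-1}, so e^{tA} = P e^{tJ} P^{-1}.

For a Jordan block J_k(λ), e^{tJ_k(λ)} = e^{λt} · (I + tN + t^2 N^2/2! + ... + t^{k-1} N^{k-1}/(k-1)!) where N is the nilpotent superdiagonal part.

Assembling the blocks and conjugating back gives the entries of e^{tA} as shown above.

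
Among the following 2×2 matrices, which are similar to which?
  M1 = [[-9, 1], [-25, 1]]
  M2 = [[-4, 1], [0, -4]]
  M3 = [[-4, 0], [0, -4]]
Characteristic polynomials: χ_{M1} = (x + 4)^2, χ_{M2} = (x + 4)^2, χ_{M3} = (x + 4)^2.

{M1, M2}: invariant factors (x + 4)^2.

{M3}: invariant factors x + 4, x + 4.

Matrices are similar if and only if their invariant-factor lists agree; the partition into similarity classes is {M1, M2}, {M3}.

2 classes: {M1, M2}, {M3}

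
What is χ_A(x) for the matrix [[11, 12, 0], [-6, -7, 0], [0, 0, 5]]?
xI - A = [[x - 11, -12, 0], [6, x + 7, 0], [0, 0, x - 5]].

Expanding det(xI - A) along the first row:
det(xI - A) = + (x - 11)·det([[x + 7, 0], [0, x - 5]]) - (-12)·det([[6, 0], [0, x - 5]]) + (0)·det([[6, x + 7], [0, 0]]).

Evaluating gives χ_A(x) = x^3 - 9x^2 + 15x + 25 = (x - 5)^2(x + 1).

χ_A(x) = (x - 5)^2(x + 1)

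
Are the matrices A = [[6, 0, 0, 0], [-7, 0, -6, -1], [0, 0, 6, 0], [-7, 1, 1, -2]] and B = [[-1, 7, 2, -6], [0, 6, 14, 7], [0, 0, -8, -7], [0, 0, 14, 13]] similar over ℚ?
Yes.

Two matrices over a field are similar if and only if they have the same invariant factors.

Both A and B have characteristic polynomial (x - 6)^2(x + 1)^2 and minimal polynomial (x - 6)(x + 1)^2. Computing further, both have invariant factors x - 6, (x - 6)(x + 1)^2. Hence A and B are similar.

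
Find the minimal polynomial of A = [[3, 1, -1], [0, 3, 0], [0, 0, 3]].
The characteristic polynomial factors as (x - 3)^3. The minimal polynomial is ∏(x - λ)^{k_λ} where k_λ is the size of the largest Jordan block at λ.

For λ = 3: rank(A - 3I) = 1, and the largest Jordan block has size 2 (the smallest k with rank((A - 3I)^k) = rank((A - 3I)^(k+1))).

So m_A(x) = (x - 3)^2.

m_A(x) = (x - 3)^2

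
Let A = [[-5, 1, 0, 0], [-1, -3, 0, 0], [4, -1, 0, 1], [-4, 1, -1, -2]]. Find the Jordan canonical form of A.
J = [[-4, 1, 0, 0], [0, -4, 0, 0], [0, 0, -1, 1], [0, 0, 0, -1]]

The characteristic polynomial is det(xI - A) = (x + 1)^2(x + 4)^2, so the eigenvalues are -4 (algebraic multiplicity 2), -1 (algebraic multiplicity 2).

For λ = -4: rank(A + 4I) = 3, rank((A + 4I)^2) = 2. The eigenspace has dimension 4 - 3 = 1, so there is 1 Jordan block; the rank sequence gives block sizes [2].

For λ = -1: rank(A + I) = 3, rank((A + I)^2) = 2. The eigenspace has dimension 4 - 3 = 1, so there is 1 Jordan block; the rank sequence gives block sizes [2].

Assembling the blocks gives the Jordan form J above.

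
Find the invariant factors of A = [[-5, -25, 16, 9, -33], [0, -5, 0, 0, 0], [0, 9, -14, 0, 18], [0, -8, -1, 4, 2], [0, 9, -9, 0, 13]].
The Jordan structure of A has elementary divisors (x + 5)^2, (x + 5), (x - 4)^2. Arranging the block sizes at each eigenvalue in decreasing order and taking row products gives the invariant factors.

Invariant factors (smallest first, each dividing the next): x + 5, (x - 4)^2(x + 5)^2.

Check: the last factor (x - 4)^2(x + 5)^2 is the minimal polynomial, and the product (x - 4)^2(x + 5)^3 is the characteristic polynomial.

x + 5, (x - 4)^2(x + 5)^2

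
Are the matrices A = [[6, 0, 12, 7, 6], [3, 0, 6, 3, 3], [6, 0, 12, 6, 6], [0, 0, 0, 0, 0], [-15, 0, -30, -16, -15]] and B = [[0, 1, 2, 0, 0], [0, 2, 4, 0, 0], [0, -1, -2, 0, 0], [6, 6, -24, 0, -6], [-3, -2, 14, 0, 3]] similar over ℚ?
Two matrices over a field are similar if and only if they have the same invariant factors.

Both A and B have characteristic polynomial x^4(x - 3) and minimal polynomial x^2(x - 3). Computing further, both have invariant factors x, x, x^2(x - 3). Hence A and B are similar.

Yes.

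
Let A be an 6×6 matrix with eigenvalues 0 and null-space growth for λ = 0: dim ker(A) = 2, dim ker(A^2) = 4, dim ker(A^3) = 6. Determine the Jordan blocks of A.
Jordan blocks: (0, 3), (0, 3)

λ = 0: successive nullity increments [2, 2, 2] count blocks of size ≥ k; block sizes are [3, 3].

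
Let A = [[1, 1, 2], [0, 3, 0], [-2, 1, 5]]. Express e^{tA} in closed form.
e^{tA} = [[(1 - 2*t)*e^{3*t}, t*e^{3*t}, 2*t*e^{3*t}], [0, e^{3*t}, 0], [-2*t*e^{3*t}, t*e^{3*t}, (2*t + 1)*e^{3*t}]]

A has Jordan form J = [[3, 1, 0], [0, 3, 0], [0, 0, 3]] with A = PJP^{-1}, so e^{tA} = P e^{tJ} P^{-1}.

For a Jordan block J_k(λ), e^{tJ_k(λ)} = e^{λt} · (I + tN + t^2 N^2/2! + ... + t^{k-1} N^{k-1}/(k-1)!) where N is the nilpotent superdiagonal part.

Assembling the blocks and conjugating back gives the entries of e^{tA} as shown above.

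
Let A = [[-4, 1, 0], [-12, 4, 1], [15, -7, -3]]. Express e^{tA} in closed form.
e^{tA} = [[(-3*t^2 - 6*t + 2)*e^{-t}/2, t*(t + 1)*e^{-t}, t^2*e^{-t}/2], [3*t*(-3*t - 8)*e^{-t}/2, (3*t^2 + 5*t + 1)*e^{-t}, t*(3*t + 2)*e^{-t}/2], [3*t*(3*t + 10)*e^{-t}/2, t*(-3*t - 7)*e^{-t}, (-3*t^2 - 4*t + 2)*e^{-t}/2]]

A has Jordan form J = [[-1, 1, 0], [0, -1, 1], [0, 0, -1]] with A = PJP^{-1}, so e^{tA} = P e^{tJ} P^{-1}.

For a Jordan block J_k(λ), e^{tJ_k(λ)} = e^{λt} · (I + tN + t^2 N^2/2! + ... + t^{k-1} N^{k-1}/(k-1)!) where N is the nilpotent superdiagonal part.

Assembling the blocks and conjugating back gives the entries of e^{tA} as shown above.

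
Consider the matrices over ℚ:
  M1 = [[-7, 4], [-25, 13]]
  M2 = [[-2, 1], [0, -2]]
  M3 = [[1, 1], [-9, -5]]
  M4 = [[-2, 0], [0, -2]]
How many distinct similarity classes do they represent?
Characteristic polynomials: χ_{M1} = (x - 3)^2, χ_{M2} = (x + 2)^2, χ_{M3} = (x + 2)^2, χ_{M4} = (x + 2)^2.

{M1}: invariant factors (x - 3)^2.

{M2, M3}: invariant factors (x + 2)^2.

{M4}: invariant factors x + 2, x + 2.

Matrices are similar if and only if their invariant-factor lists agree; the partition into similarity classes is {M1}, {M2, M3}, {M4}.

3 classes: {M1}, {M2, M3}, {M4}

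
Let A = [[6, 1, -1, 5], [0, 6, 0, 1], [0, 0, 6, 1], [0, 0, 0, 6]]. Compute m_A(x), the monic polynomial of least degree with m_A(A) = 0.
The characteristic polynomial factors as (x - 6)^4. The minimal polynomial is ∏(x - λ)^{k_λ} where k_λ is the size of the largest Jordan block at λ.

For λ = 6: rank(A - 6I) = 2, and the largest Jordan block has size 2 (the smallest k with rank((A - 6I)^k) = rank((A - 6I)^(k+1))).

So m_A(x) = (x - 6)^2.

m_A(x) = (x - 6)^2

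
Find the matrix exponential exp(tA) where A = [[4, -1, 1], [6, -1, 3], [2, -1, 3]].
A has Jordan form J = [[2, 1, 0], [0, 2, 0], [0, 0, 2]] with A = PJP^{-1}, so e^{tA} = P e^{tJ} P^{-1}.

For a Jordan block J_k(λ), e^{tJ_k(λ)} = e^{λt} · (I + tN + t^2 N^2/2! + ... + t^{k-1} N^{k-1}/(k-1)!) where N is the nilpotent superdiagonal part.

Assembling the blocks and conjugating back gives the entries of e^{tA} as shown above.

e^{tA} = [[(2*t + 1)*e^{2*t}, -t*e^{2*t}, t*e^{2*t}], [6*t*e^{2*t}, (1 - 3*t)*e^{2*t}, 3*t*e^{2*t}], [2*t*e^{2*t}, -t*e^{2*t}, (t + 1)*e^{2*t}]]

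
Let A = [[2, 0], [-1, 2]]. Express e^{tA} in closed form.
e^{tA} = [[e^{2*t}, 0], [-t*e^{2*t}, e^{2*t}]]

A has Jordan form J = [[2, 1], [0, 2]] with A = PJP^{-1}, so e^{tA} = P e^{tJ} P^{-1}.

For a Jordan block J_k(λ), e^{tJ_k(λ)} = e^{λt} · (I + tN + t^2 N^2/2! + ... + t^{k-1} N^{k-1}/(k-1)!) where N is the nilpotent superdiagonal part.

Assembling the blocks and conjugating back gives the entries of e^{tA} as shown above.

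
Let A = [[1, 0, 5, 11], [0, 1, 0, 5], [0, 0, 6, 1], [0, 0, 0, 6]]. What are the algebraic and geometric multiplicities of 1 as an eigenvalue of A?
The characteristic polynomial is (x - 6)^2(x - 1)^2, so the factor x - 1 appears with exponent 2: the algebraic multiplicity is 2.

rank(A - I) = 2, so the eigenspace has dimension 4 - 2 = 2: the geometric multiplicity is 2.

algebraic multiplicity 2, geometric multiplicity 2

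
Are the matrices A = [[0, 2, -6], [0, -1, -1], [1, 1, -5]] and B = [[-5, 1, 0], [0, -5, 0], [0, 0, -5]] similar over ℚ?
trace(A) = -6 but trace(B) = -15. The trace is a similarity invariant, so A and B are not similar.

No.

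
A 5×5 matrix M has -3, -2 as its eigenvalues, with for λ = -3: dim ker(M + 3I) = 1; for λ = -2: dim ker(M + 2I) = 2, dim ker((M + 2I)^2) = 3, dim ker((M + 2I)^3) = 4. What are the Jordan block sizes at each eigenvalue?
λ = -3: successive nullity increments [1] count blocks of size ≥ k; block sizes are [1].
λ = -2: successive nullity increments [2, 1, 1] count blocks of size ≥ k; block sizes are [3, 1].

Jordan blocks: (-3, 1), (-2, 3), (-2, 1)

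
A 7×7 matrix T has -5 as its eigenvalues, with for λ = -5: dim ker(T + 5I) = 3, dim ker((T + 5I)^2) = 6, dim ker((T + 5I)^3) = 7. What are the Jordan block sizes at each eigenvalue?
Jordan blocks: (-5, 3), (-5, 2), (-5, 2)

λ = -5: successive nullity increments [3, 3, 1] count blocks of size ≥ k; block sizes are [3, 2, 2].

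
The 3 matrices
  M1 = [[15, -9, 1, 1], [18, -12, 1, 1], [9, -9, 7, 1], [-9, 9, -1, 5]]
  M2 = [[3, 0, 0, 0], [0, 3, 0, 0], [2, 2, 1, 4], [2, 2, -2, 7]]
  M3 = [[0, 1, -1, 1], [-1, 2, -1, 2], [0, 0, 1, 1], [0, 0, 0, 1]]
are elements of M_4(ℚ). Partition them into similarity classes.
3 classes: {M1}, {M2}, {M3}

Characteristic polynomials: χ_{M1} = (x - 6)^3(x + 3), χ_{M2} = (x - 5)(x - 3)^3, χ_{M3} = (x - 1)^4.

{M1}: invariant factors x - 6, (x - 6)^2(x + 3).

{M2}: invariant factors x - 3, x - 3, (x - 5)(x - 3).

{M3}: invariant factors (x - 1)^2, (x - 1)^2.

Matrices are similar if and only if their invariant-factor lists agree; the partition into similarity classes is {M1}, {M2}, {M3}.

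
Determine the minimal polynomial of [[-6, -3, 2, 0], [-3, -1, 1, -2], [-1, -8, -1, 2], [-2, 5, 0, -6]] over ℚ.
The characteristic polynomial factors as (x + 2)(x + 4)^3. The minimal polynomial is ∏(x - λ)^{k_λ} where k_λ is the size of the largest Jordan block at λ.

For λ = -4: rank(A + 4I) = 3, and the largest Jordan block has size 3 (the smallest k with rank((A + 4I)^k) = rank((A + 4I)^(k+1))).
For λ = -2: rank(A + 2I) = 3, and the largest Jordan block has size 1 (the smallest k with rank((A + 2I)^k) = rank((A + 2I)^(k+1))).

So m_A(x) = (x + 2)(x + 4)^3.

m_A(x) = (x + 2)(x + 4)^3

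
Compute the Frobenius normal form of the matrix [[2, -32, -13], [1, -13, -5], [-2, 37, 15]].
The invariant factors of A (the non-unit diagonal entries of the Smith normal form of xI - A over ℚ[x]) are (x - 1)(x^2 - 3x - 3), each dividing the next. The characteristic polynomial is their product, (x - 1)(x^2 - 3x - 3).

The rational canonical form is the block-diagonal matrix of companion matrices C(f_i):
R = [[0, 0, -3], [1, 0, 0], [0, 1, 4]].

Note the characteristic polynomial does not split into linear factors over ℚ, so A has no Jordan form over ℚ; the rational canonical form exists over any field.

R = [[0, 0, -3], [1, 0, 0], [0, 1, 4]]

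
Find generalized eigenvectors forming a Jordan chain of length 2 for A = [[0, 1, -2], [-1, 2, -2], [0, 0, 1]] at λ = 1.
We seek v_1 ∈ ker((A - I)^2) \ ker(A - I), then set v_{i+1} = (A - I) v_i.

One such chain is v_1 = [[-4, 1, 2]]^T, v_2 = [[1, 1, 0]]^T. Check: (A - I) v_2 = [[0, 0, 0]]^T = 0.

v_1 = [[-4, 1, 2]]^T, v_2 = [[1, 1, 0]]^T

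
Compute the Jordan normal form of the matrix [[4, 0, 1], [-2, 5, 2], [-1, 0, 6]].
J = [[5, 1, 0], [0, 5, 0], [0, 0, 5]]

The characteristic polynomial is det(xI - A) = (x - 5)^3, so the eigenvalues are 5 (algebraic multiplicity 3).

For λ = 5: rank(A - 5I) = 1, rank((A - 5I)^2) = 0. The eigenspace has dimension 3 - 1 = 2, so there are 2 Jordan blocks; the rank sequence gives block sizes [2, 1].

Assembling the blocks gives the Jordan form J above.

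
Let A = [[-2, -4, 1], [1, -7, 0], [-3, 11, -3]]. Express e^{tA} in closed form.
A has Jordan form J = [[-4, 1, 0], [0, -4, 1], [0, 0, -4]] with A = PJP^{-1}, so e^{tA} = P e^{tJ} P^{-1}.

For a Jordan block J_k(λ), e^{tJ_k(λ)} = e^{λt} · (I + tN + t^2 N^2/2! + ... + t^{k-1} N^{k-1}/(k-1)!) where N is the nilpotent superdiagonal part.

Assembling the blocks and conjugating back gives the entries of e^{tA} as shown above.

e^{tA} = [[(-3*t^2 + 4*t + 2)*e^{-4*t}/2, t*(15*t - 8)*e^{-4*t}/2, t*(3*t + 2)*e^{-4*t}/2], [t*(2 - t)*e^{-4*t}/2, (5*t^2 - 6*t + 2)*e^{-4*t}/2, t^2*e^{-4*t}/2], [t*(t - 3)*e^{-4*t}, t*(11 - 5*t)*e^{-4*t}, (-t^2 + t + 1)*e^{-4*t}]]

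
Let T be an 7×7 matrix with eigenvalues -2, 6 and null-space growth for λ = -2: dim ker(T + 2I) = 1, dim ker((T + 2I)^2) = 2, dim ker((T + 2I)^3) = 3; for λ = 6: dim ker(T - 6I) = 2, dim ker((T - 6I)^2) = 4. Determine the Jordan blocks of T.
λ = -2: successive nullity increments [1, 1, 1] count blocks of size ≥ k; block sizes are [3].
λ = 6: successive nullity increments [2, 2] count blocks of size ≥ k; block sizes are [2, 2].

Jordan blocks: (-2, 3), (6, 2), (6, 2)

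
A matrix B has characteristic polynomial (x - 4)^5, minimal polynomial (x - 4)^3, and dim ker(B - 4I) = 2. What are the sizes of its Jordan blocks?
Jordan blocks: (4, 3), (4, 2)

λ = 4: algebraic multiplicity 5 (exponent in χ_B), largest block size 3 (exponent in m_B), 2 blocks (geometric multiplicity). These force block sizes [3, 2].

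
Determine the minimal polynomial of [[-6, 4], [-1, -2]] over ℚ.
The characteristic polynomial factors as (x + 4)^2. The minimal polynomial is ∏(x - λ)^{k_λ} where k_λ is the size of the largest Jordan block at λ.

For λ = -4: rank(A + 4I) = 1, and the largest Jordan block has size 2 (the smallest k with rank((A + 4I)^k) = rank((A + 4I)^(k+1))).

So m_A(x) = (x + 4)^2.

m_A(x) = (x + 4)^2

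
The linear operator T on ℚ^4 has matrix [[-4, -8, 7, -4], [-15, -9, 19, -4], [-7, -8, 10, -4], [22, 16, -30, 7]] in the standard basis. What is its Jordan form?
The characteristic polynomial is det(xI - A) = (x - 3)^2(x + 1)^2, so the eigenvalues are -1 (algebraic multiplicity 2), 3 (algebraic multiplicity 2).

For λ = -1: rank(A + I) = 2. The eigenspace has dimension 4 - 2 = 2, so there are 2 Jordan blocks; the rank sequence gives block sizes [1, 1].

For λ = 3: rank(A - 3I) = 3, rank((A - 3I)^2) = 2. The eigenspace has dimension 4 - 3 = 1, so there is 1 Jordan block; the rank sequence gives block sizes [2].

Assembling the blocks gives the Jordan form J above.

J = [[-1, 0, 0, 0], [0, -1, 0, 0], [0, 0, 3, 1], [0, 0, 0, 3]]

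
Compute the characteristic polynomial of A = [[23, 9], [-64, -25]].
χ_A(x) = (x + 1)^2

xI - A = [[x - 23, -9], [64, x + 25]].

Expanding det(xI - A) along the first row:
det(xI - A) = + (x - 23)·det([[x + 25]]) - (-9)·det([[64]]).

Evaluating gives χ_A(x) = x^2 + 2x + 1 = (x + 1)^2.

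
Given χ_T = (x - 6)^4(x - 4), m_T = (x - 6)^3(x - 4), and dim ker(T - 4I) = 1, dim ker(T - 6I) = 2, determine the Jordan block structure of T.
Jordan blocks: (4, 1), (6, 3), (6, 1)

λ = 4: algebraic multiplicity 1 (exponent in χ_T), largest block size 1 (exponent in m_T), 1 block (geometric multiplicity). This forces block sizes [1].
λ = 6: algebraic multiplicity 4 (exponent in χ_T), largest block size 3 (exponent in m_T), 2 blocks (geometric multiplicity). These force block sizes [3, 1].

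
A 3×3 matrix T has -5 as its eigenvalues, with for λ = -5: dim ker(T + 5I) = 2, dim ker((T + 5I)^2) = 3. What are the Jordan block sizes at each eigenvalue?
Jordan blocks: (-5, 2), (-5, 1)

λ = -5: successive nullity increments [2, 1] count blocks of size ≥ k; block sizes are [2, 1].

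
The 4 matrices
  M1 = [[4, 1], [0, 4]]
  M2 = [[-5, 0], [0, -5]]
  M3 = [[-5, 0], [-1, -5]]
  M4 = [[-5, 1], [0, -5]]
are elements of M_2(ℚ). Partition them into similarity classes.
3 classes: {M1}, {M2}, {M3, M4}

Characteristic polynomials: χ_{M1} = (x - 4)^2, χ_{M2} = (x + 5)^2, χ_{M3} = (x + 5)^2, χ_{M4} = (x + 5)^2.

{M1}: invariant factors (x - 4)^2.

{M2}: invariant factors x + 5, x + 5.

{M3, M4}: invariant factors (x + 5)^2.

Matrices are similar if and only if their invariant-factor lists agree; the partition into similarity classes is {M1}, {M2}, {M3, M4}.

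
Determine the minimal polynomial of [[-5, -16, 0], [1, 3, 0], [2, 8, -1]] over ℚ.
The characteristic polynomial factors as (x + 1)^3. The minimal polynomial is ∏(x - λ)^{k_λ} where k_λ is the size of the largest Jordan block at λ.

For λ = -1: rank(A + I) = 1, and the largest Jordan block has size 2 (the smallest k with rank((A + I)^k) = rank((A + I)^(k+1))).

So m_A(x) = (x + 1)^2.

m_A(x) = (x + 1)^2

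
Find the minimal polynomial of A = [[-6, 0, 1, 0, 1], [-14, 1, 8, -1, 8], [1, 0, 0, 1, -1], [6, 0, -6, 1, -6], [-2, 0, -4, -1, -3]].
The characteristic polynomial factors as (x - 1)^3(x + 5)^2. The minimal polynomial is ∏(x - λ)^{k_λ} where k_λ is the size of the largest Jordan block at λ.

For λ = -5: rank(A + 5I) = 4, and the largest Jordan block has size 2 (the smallest k with rank((A + 5I)^k) = rank((A + 5I)^(k+1))).
For λ = 1: rank(A - I) = 3, and the largest Jordan block has size 2 (the smallest k with rank((A - I)^k) = rank((A - I)^(k+1))).

So m_A(x) = (x - 1)^2(x + 5)^2.

m_A(x) = (x - 1)^2(x + 5)^2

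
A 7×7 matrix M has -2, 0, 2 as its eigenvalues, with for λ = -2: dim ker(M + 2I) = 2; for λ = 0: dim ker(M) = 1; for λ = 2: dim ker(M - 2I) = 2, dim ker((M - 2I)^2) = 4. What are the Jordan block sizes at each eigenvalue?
λ = -2: successive nullity increments [2] count blocks of size ≥ k; block sizes are [1, 1].
λ = 0: successive nullity increments [1] count blocks of size ≥ k; block sizes are [1].
λ = 2: successive nullity increments [2, 2] count blocks of size ≥ k; block sizes are [2, 2].

Jordan blocks: (-2, 1), (-2, 1), (0, 1), (2, 2), (2, 2)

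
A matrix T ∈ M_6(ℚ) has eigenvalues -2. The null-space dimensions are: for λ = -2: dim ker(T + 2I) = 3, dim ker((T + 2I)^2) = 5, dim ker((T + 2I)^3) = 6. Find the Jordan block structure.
Jordan blocks: (-2, 3), (-2, 2), (-2, 1)

λ = -2: successive nullity increments [3, 2, 1] count blocks of size ≥ k; block sizes are [3, 2, 1].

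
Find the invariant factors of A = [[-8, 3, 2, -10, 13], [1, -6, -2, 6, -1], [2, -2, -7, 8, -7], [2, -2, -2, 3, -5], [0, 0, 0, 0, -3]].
The Jordan structure of A has elementary divisors (x + 5)^2, (x + 5), (x + 3)^2. Arranging the block sizes at each eigenvalue in decreasing order and taking row products gives the invariant factors.

Invariant factors (smallest first, each dividing the next): x + 5, (x + 3)^2(x + 5)^2.

Check: the last factor (x + 3)^2(x + 5)^2 is the minimal polynomial, and the product (x + 3)^2(x + 5)^3 is the characteristic polynomial.

x + 5, (x + 3)^2(x + 5)^2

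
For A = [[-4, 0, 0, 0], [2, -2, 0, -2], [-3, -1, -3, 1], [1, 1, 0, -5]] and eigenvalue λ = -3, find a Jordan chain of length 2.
We seek v_1 ∈ ker((A + 3I)^2) \ ker(A + 3I), then set v_{i+1} = (A + 3I) v_i.

One such chain is v_1 = [[0, -2, 2, -1]]^T, v_2 = [[0, 0, 1, 0]]^T. Check: (A + 3I) v_2 = [[0, 0, 0, 0]]^T = 0.

v_1 = [[0, -2, 2, -1]]^T, v_2 = [[0, 0, 1, 0]]^T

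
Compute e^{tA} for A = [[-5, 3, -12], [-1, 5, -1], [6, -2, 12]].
e^{tA} = [[(3*t^2 - 9*t + 1)*e^{4*t}, 3*t*e^{4*t}, 3*t*(3*t - 8)*e^{4*t}/2], [t*(t - 1)*e^{4*t}, (t + 1)*e^{4*t}, t*(3*t - 2)*e^{4*t}/2], [2*t*(3 - t)*e^{4*t}, -2*t*e^{4*t}, (-3*t^2 + 8*t + 1)*e^{4*t}]]

A has Jordan form J = [[4, 1, 0], [0, 4, 1], [0, 0, 4]] with A = PJP^{-1}, so e^{tA} = P e^{tJ} P^{-1}.

For a Jordan block J_k(λ), e^{tJ_k(λ)} = e^{λt} · (I + tN + t^2 N^2/2! + ... + t^{k-1} N^{k-1}/(k-1)!) where N is the nilpotent superdiagonal part.

Assembling the blocks and conjugating back gives the entries of e^{tA} as shown above.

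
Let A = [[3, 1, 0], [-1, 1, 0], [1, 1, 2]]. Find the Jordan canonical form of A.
The characteristic polynomial is det(xI - A) = (x - 2)^3, so the eigenvalues are 2 (algebraic multiplicity 3).

For λ = 2: rank(A - 2I) = 1, rank((A - 2I)^2) = 0. The eigenspace has dimension 3 - 1 = 2, so there are 2 Jordan blocks; the rank sequence gives block sizes [2, 1].

Assembling the blocks gives the Jordan form J above.

J = [[2, 1, 0], [0, 2, 0], [0, 0, 2]]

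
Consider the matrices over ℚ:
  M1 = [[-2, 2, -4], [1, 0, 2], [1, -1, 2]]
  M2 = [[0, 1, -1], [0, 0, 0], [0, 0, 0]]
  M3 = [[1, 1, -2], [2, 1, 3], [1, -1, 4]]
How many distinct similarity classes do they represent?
Characteristic polynomials: χ_{M1} = x^3, χ_{M2} = x^3, χ_{M3} = (x - 2)^3.

{M1}: invariant factors x^3.

{M2}: invariant factors x, x^2.

{M3}: invariant factors (x - 2)^3.

Matrices are similar if and only if their invariant-factor lists agree; the partition into similarity classes is {M1}, {M2}, {M3}.

3 classes: {M1}, {M2}, {M3}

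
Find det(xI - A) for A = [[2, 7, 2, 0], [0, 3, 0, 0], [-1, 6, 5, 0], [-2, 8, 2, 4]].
xI - A = [[x - 2, -7, -2, 0], [0, x - 3, 0, 0], [1, -6, x - 5, 0], [2, -8, -2, x - 4]].

Expanding det(xI - A) along the first row:
det(xI - A) = + (x - 2)·det([[x - 3, 0, 0], [-6, x - 5, 0], [-8, -2, x - 4]]) - (-7)·det([[0, 0, 0], [1, x - 5, 0], [2, -2, x - 4]]) + (-2)·det([[0, x - 3, 0], [1, -6, 0], [2, -8, x - 4]]) - (0)·det([[0, x - 3, 0], [1, -6, x - 5], [2, -8, -2]]).

Evaluating gives χ_A(x) = x^4 - 14x^3 + 73x^2 - 168x + 144 = (x - 4)^2(x - 3)^2.

χ_A(x) = (x - 4)^2(x - 3)^2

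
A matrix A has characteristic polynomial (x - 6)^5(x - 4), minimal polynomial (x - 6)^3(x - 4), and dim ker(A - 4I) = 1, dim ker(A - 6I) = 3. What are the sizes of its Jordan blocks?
λ = 4: algebraic multiplicity 1 (exponent in χ_A), largest block size 1 (exponent in m_A), 1 block (geometric multiplicity). This forces block sizes [1].
λ = 6: algebraic multiplicity 5 (exponent in χ_A), largest block size 3 (exponent in m_A), 3 blocks (geometric multiplicity). These force block sizes [3, 1, 1].

Jordan blocks: (4, 1), (6, 3), (6, 1), (6, 1)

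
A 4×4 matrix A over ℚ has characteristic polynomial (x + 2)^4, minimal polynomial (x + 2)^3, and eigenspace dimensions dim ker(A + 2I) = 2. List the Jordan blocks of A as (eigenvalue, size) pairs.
Jordan blocks: (-2, 3), (-2, 1)

λ = -2: algebraic multiplicity 4 (exponent in χ_A), largest block size 3 (exponent in m_A), 2 blocks (geometric multiplicity). These force block sizes [3, 1].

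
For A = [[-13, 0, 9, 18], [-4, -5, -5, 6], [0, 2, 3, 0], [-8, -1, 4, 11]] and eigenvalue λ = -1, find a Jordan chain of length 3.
We seek v_1 ∈ ker((A + I)^3) \ ker((A + I)^2), then set v_{i+1} = (A + I) v_i.

One such chain is v_1 = [[-1, -2, 1, -1]]^T, v_2 = [[3, 1, 0, 2]]^T, v_3 = [[0, -4, 2, -1]]^T. Check: (A + I) v_3 = [[0, 0, 0, 0]]^T = 0.

v_1 = [[-1, -2, 1, -1]]^T, v_2 = [[3, 1, 0, 2]]^T, v_3 = [[0, -4, 2, -1]]^T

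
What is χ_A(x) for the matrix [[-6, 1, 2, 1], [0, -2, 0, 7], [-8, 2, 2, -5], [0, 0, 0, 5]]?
xI - A = [[x + 6, -1, -2, -1], [0, x + 2, 0, -7], [8, -2, x - 2, 5], [0, 0, 0, x - 5]].

Expanding det(xI - A) along the first row:
det(xI - A) = + (x + 6)·det([[x + 2, 0, -7], [-2, x - 2, 5], [0, 0, x - 5]]) - (-1)·det([[0, 0, -7], [8, x - 2, 5], [0, 0, x - 5]]) + (-2)·det([[0, x + 2, -7], [8, -2, 5], [0, 0, x - 5]]) - (-1)·det([[0, x + 2, 0], [8, -2, x - 2], [0, 0, 0]]).

Evaluating gives χ_A(x) = x^4 + x^3 - 18x^2 - 52x - 40 = (x - 5)(x + 2)^3.

χ_A(x) = (x - 5)(x + 2)^3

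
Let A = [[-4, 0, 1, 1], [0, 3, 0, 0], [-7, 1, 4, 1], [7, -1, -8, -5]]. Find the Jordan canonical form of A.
J = [[-4, 1, 0, 0], [0, -4, 0, 0], [0, 0, 3, 1], [0, 0, 0, 3]]

The characteristic polynomial is det(xI - A) = (x - 3)^2(x + 4)^2, so the eigenvalues are -4 (algebraic multiplicity 2), 3 (algebraic multiplicity 2).

For λ = -4: rank(A + 4I) = 3, rank((A + 4I)^2) = 2. The eigenspace has dimension 4 - 3 = 1, so there is 1 Jordan block; the rank sequence gives block sizes [2].

For λ = 3: rank(A - 3I) = 3, rank((A - 3I)^2) = 2. The eigenspace has dimension 4 - 3 = 1, so there is 1 Jordan block; the rank sequence gives block sizes [2].

Assembling the blocks gives the Jordan form J above.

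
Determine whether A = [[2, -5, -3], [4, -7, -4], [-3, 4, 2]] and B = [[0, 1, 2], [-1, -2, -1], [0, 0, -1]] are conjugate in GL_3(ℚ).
Yes.

Two matrices over a field are similar if and only if they have the same invariant factors.

Both A and B have characteristic polynomial (x + 1)^3 and minimal polynomial (x + 1)^3. Computing further, both have invariant factors (x + 1)^3. Hence A and B are similar.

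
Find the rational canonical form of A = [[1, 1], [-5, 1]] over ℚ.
R = [[0, -6], [1, 2]]

The invariant factors of A (the non-unit diagonal entries of the Smith normal form of xI - A over ℚ[x]) are x^2 - 2x + 6, each dividing the next. The characteristic polynomial is their product, x^2 - 2x + 6.

The rational canonical form is the block-diagonal matrix of companion matrices C(f_i):
R = [[0, -6], [1, 2]].

Note the characteristic polynomial does not split into linear factors over ℚ, so A has no Jordan form over ℚ; the rational canonical form exists over any field.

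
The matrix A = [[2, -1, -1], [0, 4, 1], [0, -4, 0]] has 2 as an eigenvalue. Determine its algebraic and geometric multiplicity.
algebraic multiplicity 3, geometric multiplicity 1

The characteristic polynomial is (x - 2)^3, so the factor x - 2 appears with exponent 3: the algebraic multiplicity is 3.

rank(A - 2I) = 2, so the eigenspace has dimension 3 - 2 = 1: the geometric multiplicity is 1.

Since 1 < 3, A is not diagonalizable.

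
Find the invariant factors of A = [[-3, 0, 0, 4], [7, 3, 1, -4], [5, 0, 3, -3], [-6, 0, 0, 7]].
The Jordan structure of A has elementary divisors (x - 1), (x - 3)^3. Arranging the block sizes at each eigenvalue in decreasing order and taking row products gives the invariant factors.

Invariant factors (smallest first, each dividing the next): (x - 3)^3(x - 1).

Check: the last factor (x - 3)^3(x - 1) is the minimal polynomial, and the product (x - 3)^3(x - 1) is the characteristic polynomial.

(x - 3)^3(x - 1)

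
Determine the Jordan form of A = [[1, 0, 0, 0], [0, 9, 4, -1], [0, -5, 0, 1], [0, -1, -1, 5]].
The characteristic polynomial is det(xI - A) = (x - 5)^2(x - 4)(x - 1), so the eigenvalues are 1 (algebraic multiplicity 1), 4 (algebraic multiplicity 1), 5 (algebraic multiplicity 2).

For λ = 1: algebraic multiplicity 1 gives one 1×1 block.

For λ = 4: algebraic multiplicity 1 gives one 1×1 block.

For λ = 5: rank(A - 5I) = 3, rank((A - 5I)^2) = 2. The eigenspace has dimension 4 - 3 = 1, so there is 1 Jordan block; the rank sequence gives block sizes [2].

Assembling the blocks gives the Jordan form J above.

J = [[1, 0, 0, 0], [0, 4, 0, 0], [0, 0, 5, 1], [0, 0, 0, 5]]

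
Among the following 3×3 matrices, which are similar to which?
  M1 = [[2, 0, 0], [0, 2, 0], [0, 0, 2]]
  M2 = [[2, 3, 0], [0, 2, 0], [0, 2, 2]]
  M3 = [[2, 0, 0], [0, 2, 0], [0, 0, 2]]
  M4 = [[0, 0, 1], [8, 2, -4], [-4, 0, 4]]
2 classes: {M1, M3}, {M2, M4}

Characteristic polynomials: χ_{M1} = (x - 2)^3, χ_{M2} = (x - 2)^3, χ_{M3} = (x - 2)^3, χ_{M4} = (x - 2)^3.

{M1, M3}: invariant factors x - 2, x - 2, x - 2.

{M2, M4}: invariant factors x - 2, (x - 2)^2.

Matrices are similar if and only if their invariant-factor lists agree; the partition into similarity classes is {M1, M3}, {M2, M4}.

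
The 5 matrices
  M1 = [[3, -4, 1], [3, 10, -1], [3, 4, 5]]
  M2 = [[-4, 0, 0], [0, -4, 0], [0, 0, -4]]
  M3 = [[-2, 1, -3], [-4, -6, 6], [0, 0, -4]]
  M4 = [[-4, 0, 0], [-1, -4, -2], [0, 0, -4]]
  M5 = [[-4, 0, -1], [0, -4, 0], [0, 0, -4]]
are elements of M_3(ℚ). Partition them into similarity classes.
Characteristic polynomials: χ_{M1} = (x - 6)^3, χ_{M2} = (x + 4)^3, χ_{M3} = (x + 4)^3, χ_{M4} = (x + 4)^3, χ_{M5} = (x + 4)^3.

{M1}: invariant factors x - 6, (x - 6)^2.

{M2}: invariant factors x + 4, x + 4, x + 4.

{M3, M4, M5}: invariant factors x + 4, (x + 4)^2.

Matrices are similar if and only if their invariant-factor lists agree; the partition into similarity classes is {M1}, {M2}, {M3, M4, M5}.

3 classes: {M1}, {M2}, {M3, M4, M5}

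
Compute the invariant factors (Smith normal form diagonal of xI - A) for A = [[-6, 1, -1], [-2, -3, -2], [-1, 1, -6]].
x + 5, (x + 5)^2

The Jordan structure of A has elementary divisors (x + 5)^2, (x + 5). Arranging the block sizes at each eigenvalue in decreasing order and taking row products gives the invariant factors.

Invariant factors (smallest first, each dividing the next): x + 5, (x + 5)^2.

Check: the last factor (x + 5)^2 is the minimal polynomial, and the product (x + 5)^3 is the characteristic polynomial.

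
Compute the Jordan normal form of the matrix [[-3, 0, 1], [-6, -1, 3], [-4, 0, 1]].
The characteristic polynomial is det(xI - A) = (x + 1)^3, so the eigenvalues are -1 (algebraic multiplicity 3).

For λ = -1: rank(A + I) = 1, rank((A + I)^2) = 0. The eigenspace has dimension 3 - 1 = 2, so there are 2 Jordan blocks; the rank sequence gives block sizes [2, 1].

Assembling the blocks gives the Jordan form J above.

J = [[-1, 1, 0], [0, -1, 0], [0, 0, -1]]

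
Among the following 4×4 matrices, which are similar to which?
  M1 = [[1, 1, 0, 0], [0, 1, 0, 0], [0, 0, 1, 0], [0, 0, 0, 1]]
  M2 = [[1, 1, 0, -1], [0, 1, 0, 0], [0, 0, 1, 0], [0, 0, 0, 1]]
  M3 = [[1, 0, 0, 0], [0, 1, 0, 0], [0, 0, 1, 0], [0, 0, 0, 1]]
2 classes: {M1, M2}, {M3}

Characteristic polynomials: χ_{M1} = (x - 1)^4, χ_{M2} = (x - 1)^4, χ_{M3} = (x - 1)^4.

{M1, M2}: invariant factors x - 1, x - 1, (x - 1)^2.

{M3}: invariant factors x - 1, x - 1, x - 1, x - 1.

Matrices are similar if and only if their invariant-factor lists agree; the partition into similarity classes is {M1, M2}, {M3}.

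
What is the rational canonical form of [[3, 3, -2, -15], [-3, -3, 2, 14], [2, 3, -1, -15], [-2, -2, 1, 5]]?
The invariant factors of A (the non-unit diagonal entries of the Smith normal form of xI - A over ℚ[x]) are (x - 1)^4, each dividing the next. The characteristic polynomial is their product, (x - 1)^4.

The rational canonical form is the block-diagonal matrix of companion matrices C(f_i):
R = [[0, 0, 0, -1], [1, 0, 0, 4], [0, 1, 0, -6], [0, 0, 1, 4]].

R = [[0, 0, 0, -1], [1, 0, 0, 4], [0, 1, 0, -6], [0, 0, 1, 4]]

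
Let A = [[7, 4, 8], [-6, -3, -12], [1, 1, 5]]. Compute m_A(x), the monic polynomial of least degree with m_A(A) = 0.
The characteristic polynomial factors as (x - 3)^3. The minimal polynomial is ∏(x - λ)^{k_λ} where k_λ is the size of the largest Jordan block at λ.

For λ = 3: rank(A - 3I) = 1, and the largest Jordan block has size 2 (the smallest k with rank((A - 3I)^k) = rank((A - 3I)^(k+1))).

So m_A(x) = (x - 3)^2.

m_A(x) = (x - 3)^2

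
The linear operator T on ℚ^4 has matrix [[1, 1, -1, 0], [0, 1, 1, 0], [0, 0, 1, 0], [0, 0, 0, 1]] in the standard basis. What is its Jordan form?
The characteristic polynomial is det(xI - A) = (x - 1)^4, so the eigenvalues are 1 (algebraic multiplicity 4).

For λ = 1: rank(A - I) = 2, rank((A - I)^2) = 1, rank((A - I)^3) = 0. The eigenspace has dimension 4 - 2 = 2, so there are 2 Jordan blocks; the rank sequence gives block sizes [3, 1].

Assembling the blocks gives the Jordan form J above.

J = [[1, 1, 0, 0], [0, 1, 1, 0], [0, 0, 1, 0], [0, 0, 0, 1]]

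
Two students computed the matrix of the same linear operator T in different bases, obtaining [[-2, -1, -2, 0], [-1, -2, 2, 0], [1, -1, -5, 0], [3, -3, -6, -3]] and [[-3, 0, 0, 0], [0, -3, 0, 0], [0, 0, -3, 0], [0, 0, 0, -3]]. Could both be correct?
Both have characteristic polynomial (x + 3)^4, but the minimal polynomial of A is (x + 3)^2 while the minimal polynomial of B is x + 3. The minimal polynomial is a similarity invariant, so A and B are not similar.

No.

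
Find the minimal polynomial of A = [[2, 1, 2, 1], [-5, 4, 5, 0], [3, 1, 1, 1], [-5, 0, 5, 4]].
The characteristic polynomial factors as (x - 4)^3(x + 1). The minimal polynomial is ∏(x - λ)^{k_λ} where k_λ is the size of the largest Jordan block at λ.

For λ = -1: rank(A + I) = 3, and the largest Jordan block has size 1 (the smallest k with rank((A + I)^k) = rank((A + I)^(k+1))).
For λ = 4: rank(A - 4I) = 2, and the largest Jordan block has size 2 (the smallest k with rank((A - 4I)^k) = rank((A - 4I)^(k+1))).

So m_A(x) = (x - 4)^2(x + 1).

m_A(x) = (x - 4)^2(x + 1)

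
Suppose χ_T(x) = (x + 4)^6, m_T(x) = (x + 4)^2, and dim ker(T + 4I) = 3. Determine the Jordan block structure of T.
λ = -4: algebraic multiplicity 6 (exponent in χ_T), largest block size 2 (exponent in m_T), 3 blocks (geometric multiplicity). These force block sizes [2, 2, 2].

Jordan blocks: (-4, 2), (-4, 2), (-4, 2)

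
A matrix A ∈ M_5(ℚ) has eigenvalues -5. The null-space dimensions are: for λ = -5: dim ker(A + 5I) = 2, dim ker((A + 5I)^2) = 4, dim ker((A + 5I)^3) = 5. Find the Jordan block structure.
Jordan blocks: (-5, 3), (-5, 2)

λ = -5: successive nullity increments [2, 2, 1] count blocks of size ≥ k; block sizes are [3, 2].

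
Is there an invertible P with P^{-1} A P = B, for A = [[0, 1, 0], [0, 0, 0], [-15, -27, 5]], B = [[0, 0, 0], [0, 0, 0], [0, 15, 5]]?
No.

Both have characteristic polynomial x^2(x - 5), but the minimal polynomial of A is x^2(x - 5) while the minimal polynomial of B is x(x - 5). The minimal polynomial is a similarity invariant, so A and B are not similar.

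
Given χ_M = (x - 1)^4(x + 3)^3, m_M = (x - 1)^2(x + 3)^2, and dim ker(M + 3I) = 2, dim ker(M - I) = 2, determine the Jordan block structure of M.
Jordan blocks: (-3, 2), (-3, 1), (1, 2), (1, 2)

λ = -3: algebraic multiplicity 3 (exponent in χ_M), largest block size 2 (exponent in m_M), 2 blocks (geometric multiplicity). These force block sizes [2, 1].
λ = 1: algebraic multiplicity 4 (exponent in χ_M), largest block size 2 (exponent in m_M), 2 blocks (geometric multiplicity). These force block sizes [2, 2].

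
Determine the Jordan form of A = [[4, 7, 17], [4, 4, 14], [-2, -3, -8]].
J = [[0, 1, 0], [0, 0, 1], [0, 0, 0]]

The characteristic polynomial is det(xI - A) = x^3, so the eigenvalues are 0 (algebraic multiplicity 3).

For λ = 0: rank(A) = 2, rank(A^2) = 1, rank(A^3) = 0. The eigenspace has dimension 3 - 2 = 1, so there is 1 Jordan block; the rank sequence gives block sizes [3].

Assembling the blocks gives the Jordan form J above.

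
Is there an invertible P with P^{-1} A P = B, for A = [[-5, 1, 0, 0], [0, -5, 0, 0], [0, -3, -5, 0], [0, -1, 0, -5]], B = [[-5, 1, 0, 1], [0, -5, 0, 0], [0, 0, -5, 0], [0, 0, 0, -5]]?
Yes.

Two matrices over a field are similar if and only if they have the same invariant factors.

Both A and B have characteristic polynomial (x + 5)^4 and minimal polynomial (x + 5)^2. Computing further, both have invariant factors x + 5, x + 5, (x + 5)^2. Hence A and B are similar.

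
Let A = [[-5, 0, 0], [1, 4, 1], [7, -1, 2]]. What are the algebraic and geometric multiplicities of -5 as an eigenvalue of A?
The characteristic polynomial is (x - 3)^2(x + 5), so the factor x + 5 appears with exponent 1: the algebraic multiplicity is 1.

rank(A + 5I) = 2, so the eigenspace has dimension 3 - 2 = 1: the geometric multiplicity is 1.

algebraic multiplicity 1, geometric multiplicity 1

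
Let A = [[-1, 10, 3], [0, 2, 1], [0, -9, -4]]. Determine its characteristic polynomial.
χ_A(x) = (x + 1)^3

xI - A = [[x + 1, -10, -3], [0, x - 2, -1], [0, 9, x + 4]].

Expanding det(xI - A) along the first row:
det(xI - A) = + (x + 1)·det([[x - 2, -1], [9, x + 4]]) - (-10)·det([[0, -1], [0, x + 4]]) + (-3)·det([[0, x - 2], [0, 9]]).

Evaluating gives χ_A(x) = x^3 + 3x^2 + 3x + 1 = (x + 1)^3.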